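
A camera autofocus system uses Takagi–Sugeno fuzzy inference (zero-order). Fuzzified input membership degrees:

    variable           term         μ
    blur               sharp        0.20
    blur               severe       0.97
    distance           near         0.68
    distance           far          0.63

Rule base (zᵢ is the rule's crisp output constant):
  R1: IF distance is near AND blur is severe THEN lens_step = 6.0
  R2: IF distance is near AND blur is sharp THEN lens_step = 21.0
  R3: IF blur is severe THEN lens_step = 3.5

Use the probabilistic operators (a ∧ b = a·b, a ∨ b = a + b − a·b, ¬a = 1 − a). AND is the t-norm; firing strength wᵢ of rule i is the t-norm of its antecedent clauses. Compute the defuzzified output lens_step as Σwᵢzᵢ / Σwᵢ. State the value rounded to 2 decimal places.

R1 (z=6.0): near=0.68, severe=0.97; AND[a·b] → w = 0.6596
R2 (z=21.0): near=0.68, sharp=0.20; AND[a·b] → w = 0.1360
R3 (z=3.5): severe=0.97 → w = 0.9700
Weighted average = (0.6596·6.0 + 0.1360·21.0 + 0.9700·3.5) / (0.6596 + 0.1360 + 0.9700)
  = 10.2086 / 1.7656 = 5.78

5.78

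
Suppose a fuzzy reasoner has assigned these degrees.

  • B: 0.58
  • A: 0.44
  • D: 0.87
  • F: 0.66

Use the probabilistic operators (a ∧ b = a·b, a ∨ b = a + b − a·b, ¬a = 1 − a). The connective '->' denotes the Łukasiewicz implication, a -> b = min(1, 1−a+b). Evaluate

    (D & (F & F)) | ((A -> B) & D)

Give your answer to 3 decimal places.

0.919

F & F = a·b on (0.6600, 0.6600) = 0.4356
D & (F & F) = a·b on (0.8700, 0.4356) = 0.3790
A -> B  [Łukasiewicz: min(1, 1−a+b)] with a=0.4400, b=0.5800 → 1.0000
(A -> B) & D = a·b on (1.0000, 0.8700) = 0.8700
(D & (F & F)) | ((A -> B) & D) = a + b − a·b on (0.3790, 0.8700) = 0.9193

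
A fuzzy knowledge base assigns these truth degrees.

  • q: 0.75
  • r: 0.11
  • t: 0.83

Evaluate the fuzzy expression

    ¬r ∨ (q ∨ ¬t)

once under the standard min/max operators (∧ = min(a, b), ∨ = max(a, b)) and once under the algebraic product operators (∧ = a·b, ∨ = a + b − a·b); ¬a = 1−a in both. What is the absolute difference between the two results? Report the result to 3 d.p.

0.087

Under standard min/max:
  ¬r = 1 − 0.11 = 0.89
  ¬t = 1 − 0.83 = 0.17
  q ∨ ¬t = max(a, b) on (0.75, 0.17) = 0.75
  ¬r ∨ (q ∨ ¬t) = max(a, b) on (0.89, 0.75) = 0.89
  → value = 0.8900
Under algebraic product:
  ¬r = 1 − 0.1100 = 0.8900
  ¬t = 1 − 0.8300 = 0.1700
  q ∨ ¬t = a + b − a·b on (0.7500, 0.1700) = 0.7925
  ¬r ∨ (q ∨ ¬t) = a + b − a·b on (0.8900, 0.7925) = 0.9772
  → value = 0.9772
|0.8900 − 0.9772| = 0.087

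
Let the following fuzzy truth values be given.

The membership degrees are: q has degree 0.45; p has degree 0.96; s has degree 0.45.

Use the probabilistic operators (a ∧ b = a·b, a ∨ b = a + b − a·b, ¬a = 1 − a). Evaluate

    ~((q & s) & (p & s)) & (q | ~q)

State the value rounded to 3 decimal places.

0.687

q & s = a·b on (0.4500, 0.4500) = 0.2025
p & s = a·b on (0.9600, 0.4500) = 0.4320
(q & s) & (p & s) = a·b on (0.2025, 0.4320) = 0.0875
~((q & s) & (p & s)) = 1 − 0.0875 = 0.9125
~q = 1 − 0.4500 = 0.5500
q | ~q = a + b − a·b on (0.4500, 0.5500) = 0.7525
~((q & s) & (p & s)) & (q | ~q) = a·b on (0.9125, 0.7525) = 0.6867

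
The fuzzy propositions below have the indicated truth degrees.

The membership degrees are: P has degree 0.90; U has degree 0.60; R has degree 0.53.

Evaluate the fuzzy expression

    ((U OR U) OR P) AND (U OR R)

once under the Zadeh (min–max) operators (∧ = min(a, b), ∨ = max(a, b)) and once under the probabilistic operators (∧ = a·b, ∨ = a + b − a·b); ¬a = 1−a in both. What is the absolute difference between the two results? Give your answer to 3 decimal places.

Under Zadeh (min–max):
  U OR U = max(a, b) on (0.60, 0.60) = 0.60
  (U OR U) OR P = max(a, b) on (0.60, 0.90) = 0.90
  U OR R = max(a, b) on (0.60, 0.53) = 0.60
  ((U OR U) OR P) AND (U OR R) = min(a, b) on (0.90, 0.60) = 0.60
  → value = 0.6000
Under probabilistic:
  U OR U = a + b − a·b on (0.6000, 0.6000) = 0.8400
  (U OR U) OR P = a + b − a·b on (0.8400, 0.9000) = 0.9840
  U OR R = a + b − a·b on (0.6000, 0.5300) = 0.8120
  ((U OR U) OR P) AND (U OR R) = a·b on (0.9840, 0.8120) = 0.7990
  → value = 0.7990
|0.6000 − 0.7990| = 0.199

0.199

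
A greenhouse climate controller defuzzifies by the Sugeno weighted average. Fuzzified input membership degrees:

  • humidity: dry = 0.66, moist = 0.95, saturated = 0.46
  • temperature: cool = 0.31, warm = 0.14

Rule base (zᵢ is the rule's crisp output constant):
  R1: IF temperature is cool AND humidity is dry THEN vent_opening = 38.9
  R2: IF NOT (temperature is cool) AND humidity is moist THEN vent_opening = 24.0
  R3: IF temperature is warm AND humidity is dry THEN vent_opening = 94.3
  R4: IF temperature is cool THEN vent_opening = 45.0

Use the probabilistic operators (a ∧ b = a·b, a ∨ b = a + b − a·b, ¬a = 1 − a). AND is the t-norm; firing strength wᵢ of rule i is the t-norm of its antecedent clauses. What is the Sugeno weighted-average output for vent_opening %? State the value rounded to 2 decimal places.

R1 (z=38.9): cool=0.31, dry=0.66; AND[a·b] → w = 0.2046
R2 (z=24.0): ¬cool=1−0.31=0.69, moist=0.95; AND[a·b] → w = 0.6555
R3 (z=94.3): warm=0.14, dry=0.66; AND[a·b] → w = 0.0924
R4 (z=45.0): cool=0.31 → w = 0.3100
Weighted average = (0.2046·38.9 + 0.6555·24.0 + 0.0924·94.3 + 0.3100·45.0) / (0.2046 + 0.6555 + 0.0924 + 0.3100)
  = 46.3543 / 1.2625 = 36.72

36.72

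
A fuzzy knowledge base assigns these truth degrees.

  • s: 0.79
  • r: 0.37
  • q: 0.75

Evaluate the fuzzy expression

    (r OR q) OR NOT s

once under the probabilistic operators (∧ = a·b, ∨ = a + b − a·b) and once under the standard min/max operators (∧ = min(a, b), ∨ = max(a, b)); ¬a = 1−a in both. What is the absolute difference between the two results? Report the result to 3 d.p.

0.126

Under probabilistic:
  r OR q = a + b − a·b on (0.3700, 0.7500) = 0.8425
  NOT s = 1 − 0.7900 = 0.2100
  (r OR q) OR NOT s = a + b − a·b on (0.8425, 0.2100) = 0.8756
  → value = 0.8756
Under standard min/max:
  r OR q = max(a, b) on (0.37, 0.75) = 0.75
  NOT s = 1 − 0.79 = 0.21
  (r OR q) OR NOT s = max(a, b) on (0.75, 0.21) = 0.75
  → value = 0.7500
|0.8756 − 0.7500| = 0.126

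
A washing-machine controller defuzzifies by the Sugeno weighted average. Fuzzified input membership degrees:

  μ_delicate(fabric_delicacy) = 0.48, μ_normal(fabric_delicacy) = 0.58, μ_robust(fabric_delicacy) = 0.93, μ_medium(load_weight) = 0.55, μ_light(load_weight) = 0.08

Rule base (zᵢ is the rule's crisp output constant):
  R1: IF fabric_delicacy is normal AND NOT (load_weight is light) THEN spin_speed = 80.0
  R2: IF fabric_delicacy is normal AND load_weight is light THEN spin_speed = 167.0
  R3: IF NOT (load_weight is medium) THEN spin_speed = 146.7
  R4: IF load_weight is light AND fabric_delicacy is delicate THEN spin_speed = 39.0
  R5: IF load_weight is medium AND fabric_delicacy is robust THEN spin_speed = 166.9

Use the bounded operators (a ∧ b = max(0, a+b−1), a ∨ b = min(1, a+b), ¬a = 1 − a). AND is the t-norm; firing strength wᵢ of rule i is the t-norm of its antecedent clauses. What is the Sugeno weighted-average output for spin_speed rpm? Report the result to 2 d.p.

R1 (z=80.0): normal=0.58, ¬light=1−0.08=0.92; AND[max(0, a+b−1)] → w = 0.50
R2 (z=167.0): normal=0.58, light=0.08; AND[max(0, a+b−1)] → w = 0.00
R3 (z=146.7): ¬medium=1−0.55=0.45 → w = 0.45
R4 (z=39.0): light=0.08, delicate=0.48; AND[max(0, a+b−1)] → w = 0.00
R5 (z=166.9): medium=0.55, robust=0.93; AND[max(0, a+b−1)] → w = 0.48
Weighted average = (0.50·80.0 + 0.00·167.0 + 0.45·146.7 + 0.00·39.0 + 0.48·166.9) / (0.50 + 0.00 + 0.45 + 0.00 + 0.48)
  = 186.1270 / 1.4300 = 130.16

130.16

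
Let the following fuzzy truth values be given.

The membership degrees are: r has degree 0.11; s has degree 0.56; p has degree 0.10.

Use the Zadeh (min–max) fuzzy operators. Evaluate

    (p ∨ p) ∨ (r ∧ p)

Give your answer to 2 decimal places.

0.10

p ∨ p = max(a, b) on (0.10, 0.10) = 0.10
r ∧ p = min(a, b) on (0.11, 0.10) = 0.10
(p ∨ p) ∨ (r ∧ p) = max(a, b) on (0.10, 0.10) = 0.10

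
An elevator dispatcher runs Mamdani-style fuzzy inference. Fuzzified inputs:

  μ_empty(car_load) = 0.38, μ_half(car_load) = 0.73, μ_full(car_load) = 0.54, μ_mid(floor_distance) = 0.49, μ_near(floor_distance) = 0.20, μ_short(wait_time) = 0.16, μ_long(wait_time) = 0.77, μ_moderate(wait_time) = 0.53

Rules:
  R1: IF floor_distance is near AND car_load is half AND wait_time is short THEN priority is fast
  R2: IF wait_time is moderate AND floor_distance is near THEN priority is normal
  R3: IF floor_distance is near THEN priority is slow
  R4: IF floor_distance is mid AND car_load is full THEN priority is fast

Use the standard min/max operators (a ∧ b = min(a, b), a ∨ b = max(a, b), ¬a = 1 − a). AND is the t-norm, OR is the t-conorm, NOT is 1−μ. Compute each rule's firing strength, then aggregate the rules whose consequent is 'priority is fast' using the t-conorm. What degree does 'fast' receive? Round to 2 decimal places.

R1: near=0.20, half=0.73, short=0.16; AND[min(a, b)] → w = 0.16
R2: moderate=0.53, near=0.20; AND[min(a, b)] → w = 0.20
R3: near=0.20 → w = 0.20
R4: mid=0.49, full=0.54; AND[min(a, b)] → w = 0.49
Rules with consequent 'fast': {R1, R4} → strengths 0.16, 0.49
Aggregate via t-conorm [max(a, b)]: 0.49

0.49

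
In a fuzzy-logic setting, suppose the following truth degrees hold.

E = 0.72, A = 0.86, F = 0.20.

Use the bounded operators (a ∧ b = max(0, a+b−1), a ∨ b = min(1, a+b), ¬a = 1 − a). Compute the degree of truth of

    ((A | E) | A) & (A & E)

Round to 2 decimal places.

0.58

A | E = min(1, a+b) on (0.86, 0.72) = 1.00
(A | E) | A = min(1, a+b) on (1.00, 0.86) = 1.00
A & E = max(0, a+b−1) on (0.86, 0.72) = 0.58
((A | E) | A) & (A & E) = max(0, a+b−1) on (1.00, 0.58) = 0.58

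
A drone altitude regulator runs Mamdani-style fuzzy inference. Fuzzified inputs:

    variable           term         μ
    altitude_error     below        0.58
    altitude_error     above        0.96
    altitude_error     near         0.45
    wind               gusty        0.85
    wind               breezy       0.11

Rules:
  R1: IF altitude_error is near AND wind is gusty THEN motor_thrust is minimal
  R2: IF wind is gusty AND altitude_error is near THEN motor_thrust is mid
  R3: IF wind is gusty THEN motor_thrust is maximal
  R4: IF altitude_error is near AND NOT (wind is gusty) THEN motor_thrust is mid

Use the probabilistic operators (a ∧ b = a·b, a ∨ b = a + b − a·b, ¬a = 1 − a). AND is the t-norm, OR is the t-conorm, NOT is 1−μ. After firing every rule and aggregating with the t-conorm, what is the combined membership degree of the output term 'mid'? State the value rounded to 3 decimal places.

0.424

R1: near=0.45, gusty=0.85; AND[a·b] → w = 0.3825
R2: gusty=0.85, near=0.45; AND[a·b] → w = 0.3825
R3: gusty=0.85 → w = 0.8500
R4: near=0.45, ¬gusty=1−0.85=0.15; AND[a·b] → w = 0.0675
Rules with consequent 'mid': {R2, R4} → strengths 0.3825, 0.0675
Aggregate via t-conorm [a + b − a·b]: 0.4242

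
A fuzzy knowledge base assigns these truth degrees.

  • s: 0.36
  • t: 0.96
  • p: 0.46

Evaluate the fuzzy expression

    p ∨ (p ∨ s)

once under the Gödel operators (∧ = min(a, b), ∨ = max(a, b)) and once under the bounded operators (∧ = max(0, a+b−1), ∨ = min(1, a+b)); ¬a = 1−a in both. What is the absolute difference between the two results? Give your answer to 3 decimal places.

0.540

Under Gödel:
  p ∨ s = max(a, b) on (0.46, 0.36) = 0.46
  p ∨ (p ∨ s) = max(a, b) on (0.46, 0.46) = 0.46
  → value = 0.4600
Under bounded:
  p ∨ s = min(1, a+b) on (0.46, 0.36) = 0.82
  p ∨ (p ∨ s) = min(1, a+b) on (0.46, 0.82) = 1.00
  → value = 1.0000
|0.4600 − 1.0000| = 0.540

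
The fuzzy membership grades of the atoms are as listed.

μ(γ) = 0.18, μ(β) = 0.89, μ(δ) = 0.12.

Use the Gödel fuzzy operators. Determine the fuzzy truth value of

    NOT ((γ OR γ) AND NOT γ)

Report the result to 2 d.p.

0.82

γ OR γ = max(a, b) on (0.18, 0.18) = 0.18
NOT γ = 1 − 0.18 = 0.82
(γ OR γ) AND NOT γ = min(a, b) on (0.18, 0.82) = 0.18
NOT ((γ OR γ) AND NOT γ) = 1 − 0.18 = 0.82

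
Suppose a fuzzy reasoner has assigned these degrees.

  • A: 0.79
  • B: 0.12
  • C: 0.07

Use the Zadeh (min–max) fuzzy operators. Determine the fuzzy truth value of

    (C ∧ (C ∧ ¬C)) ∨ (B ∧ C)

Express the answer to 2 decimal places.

¬C = 1 − 0.07 = 0.93
C ∧ ¬C = min(a, b) on (0.07, 0.93) = 0.07
C ∧ (C ∧ ¬C) = min(a, b) on (0.07, 0.07) = 0.07
B ∧ C = min(a, b) on (0.12, 0.07) = 0.07
(C ∧ (C ∧ ¬C)) ∨ (B ∧ C) = max(a, b) on (0.07, 0.07) = 0.07

0.07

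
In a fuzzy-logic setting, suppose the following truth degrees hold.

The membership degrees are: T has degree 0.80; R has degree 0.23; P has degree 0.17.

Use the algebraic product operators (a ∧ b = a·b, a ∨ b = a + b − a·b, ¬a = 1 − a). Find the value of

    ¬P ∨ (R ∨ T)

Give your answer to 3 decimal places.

0.974

¬P = 1 − 0.1700 = 0.8300
R ∨ T = a + b − a·b on (0.2300, 0.8000) = 0.8460
¬P ∨ (R ∨ T) = a + b − a·b on (0.8300, 0.8460) = 0.9738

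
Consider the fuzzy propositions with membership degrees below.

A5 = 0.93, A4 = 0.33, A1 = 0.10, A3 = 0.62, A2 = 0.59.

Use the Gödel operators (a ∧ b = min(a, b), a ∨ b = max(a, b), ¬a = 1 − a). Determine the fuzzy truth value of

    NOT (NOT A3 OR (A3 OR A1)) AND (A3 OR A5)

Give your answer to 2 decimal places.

NOT A3 = 1 − 0.62 = 0.38
A3 OR A1 = max(a, b) on (0.62, 0.10) = 0.62
NOT A3 OR (A3 OR A1) = max(a, b) on (0.38, 0.62) = 0.62
NOT (NOT A3 OR (A3 OR A1)) = 1 − 0.62 = 0.38
A3 OR A5 = max(a, b) on (0.62, 0.93) = 0.93
NOT (NOT A3 OR (A3 OR A1)) AND (A3 OR A5) = min(a, b) on (0.38, 0.93) = 0.38

0.38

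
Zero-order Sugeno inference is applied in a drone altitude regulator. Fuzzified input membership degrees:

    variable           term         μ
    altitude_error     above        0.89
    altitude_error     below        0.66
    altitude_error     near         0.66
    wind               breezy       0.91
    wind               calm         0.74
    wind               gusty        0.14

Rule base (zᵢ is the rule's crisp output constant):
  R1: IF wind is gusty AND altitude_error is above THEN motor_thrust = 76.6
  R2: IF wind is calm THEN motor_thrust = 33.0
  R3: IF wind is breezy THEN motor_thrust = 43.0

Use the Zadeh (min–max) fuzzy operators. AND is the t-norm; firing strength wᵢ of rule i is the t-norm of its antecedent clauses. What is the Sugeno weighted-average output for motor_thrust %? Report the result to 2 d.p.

R1 (z=76.6): gusty=0.14, above=0.89; AND[min(a, b)] → w = 0.14
R2 (z=33.0): calm=0.74 → w = 0.74
R3 (z=43.0): breezy=0.91 → w = 0.91
Weighted average = (0.14·76.6 + 0.74·33.0 + 0.91·43.0) / (0.14 + 0.74 + 0.91)
  = 74.2740 / 1.7900 = 41.49

41.49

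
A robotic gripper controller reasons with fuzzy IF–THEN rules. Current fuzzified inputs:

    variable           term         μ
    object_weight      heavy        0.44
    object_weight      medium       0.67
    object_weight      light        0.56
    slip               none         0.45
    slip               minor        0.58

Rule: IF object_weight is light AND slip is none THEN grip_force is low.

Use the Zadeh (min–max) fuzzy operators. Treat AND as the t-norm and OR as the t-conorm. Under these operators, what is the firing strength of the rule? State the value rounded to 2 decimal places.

firing strength: light=0.56, none=0.45; AND[min(a, b)] → w = 0.45

0.45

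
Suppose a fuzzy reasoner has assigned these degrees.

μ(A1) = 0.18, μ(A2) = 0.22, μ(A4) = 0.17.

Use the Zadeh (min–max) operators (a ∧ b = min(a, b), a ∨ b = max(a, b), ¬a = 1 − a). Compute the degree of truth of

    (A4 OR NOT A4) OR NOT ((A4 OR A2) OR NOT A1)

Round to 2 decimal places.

NOT A4 = 1 − 0.17 = 0.83
A4 OR NOT A4 = max(a, b) on (0.17, 0.83) = 0.83
A4 OR A2 = max(a, b) on (0.17, 0.22) = 0.22
NOT A1 = 1 − 0.18 = 0.82
(A4 OR A2) OR NOT A1 = max(a, b) on (0.22, 0.82) = 0.82
NOT ((A4 OR A2) OR NOT A1) = 1 − 0.82 = 0.18
(A4 OR NOT A4) OR NOT ((A4 OR A2) OR NOT A1) = max(a, b) on (0.83, 0.18) = 0.83

0.83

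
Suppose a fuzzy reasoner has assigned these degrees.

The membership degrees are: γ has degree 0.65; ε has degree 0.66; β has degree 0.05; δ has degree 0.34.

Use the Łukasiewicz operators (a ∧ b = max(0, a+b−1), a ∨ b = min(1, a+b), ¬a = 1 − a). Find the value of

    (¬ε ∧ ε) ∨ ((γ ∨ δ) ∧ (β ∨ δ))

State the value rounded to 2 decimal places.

0.38

¬ε = 1 − 0.66 = 0.34
¬ε ∧ ε = max(0, a+b−1) on (0.34, 0.66) = 0.00
γ ∨ δ = min(1, a+b) on (0.65, 0.34) = 0.99
β ∨ δ = min(1, a+b) on (0.05, 0.34) = 0.39
(γ ∨ δ) ∧ (β ∨ δ) = max(0, a+b−1) on (0.99, 0.39) = 0.38
(¬ε ∧ ε) ∨ ((γ ∨ δ) ∧ (β ∨ δ)) = min(1, a+b) on (0.00, 0.38) = 0.38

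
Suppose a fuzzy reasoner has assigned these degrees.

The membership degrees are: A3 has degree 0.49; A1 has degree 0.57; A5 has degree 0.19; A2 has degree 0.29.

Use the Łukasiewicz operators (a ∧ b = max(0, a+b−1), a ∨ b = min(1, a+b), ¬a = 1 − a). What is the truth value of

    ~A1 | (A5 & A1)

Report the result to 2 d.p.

0.43

~A1 = 1 − 0.57 = 0.43
A5 & A1 = max(0, a+b−1) on (0.19, 0.57) = 0.00
~A1 | (A5 & A1) = min(1, a+b) on (0.43, 0.00) = 0.43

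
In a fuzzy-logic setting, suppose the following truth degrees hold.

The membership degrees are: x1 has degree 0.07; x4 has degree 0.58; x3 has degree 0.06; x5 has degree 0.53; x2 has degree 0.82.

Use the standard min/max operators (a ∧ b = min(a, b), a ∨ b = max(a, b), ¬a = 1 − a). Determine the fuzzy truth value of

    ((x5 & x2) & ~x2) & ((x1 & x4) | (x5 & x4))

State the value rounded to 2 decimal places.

0.18

x5 & x2 = min(a, b) on (0.53, 0.82) = 0.53
~x2 = 1 − 0.82 = 0.18
(x5 & x2) & ~x2 = min(a, b) on (0.53, 0.18) = 0.18
x1 & x4 = min(a, b) on (0.07, 0.58) = 0.07
x5 & x4 = min(a, b) on (0.53, 0.58) = 0.53
(x1 & x4) | (x5 & x4) = max(a, b) on (0.07, 0.53) = 0.53
((x5 & x2) & ~x2) & ((x1 & x4) | (x5 & x4)) = min(a, b) on (0.18, 0.53) = 0.18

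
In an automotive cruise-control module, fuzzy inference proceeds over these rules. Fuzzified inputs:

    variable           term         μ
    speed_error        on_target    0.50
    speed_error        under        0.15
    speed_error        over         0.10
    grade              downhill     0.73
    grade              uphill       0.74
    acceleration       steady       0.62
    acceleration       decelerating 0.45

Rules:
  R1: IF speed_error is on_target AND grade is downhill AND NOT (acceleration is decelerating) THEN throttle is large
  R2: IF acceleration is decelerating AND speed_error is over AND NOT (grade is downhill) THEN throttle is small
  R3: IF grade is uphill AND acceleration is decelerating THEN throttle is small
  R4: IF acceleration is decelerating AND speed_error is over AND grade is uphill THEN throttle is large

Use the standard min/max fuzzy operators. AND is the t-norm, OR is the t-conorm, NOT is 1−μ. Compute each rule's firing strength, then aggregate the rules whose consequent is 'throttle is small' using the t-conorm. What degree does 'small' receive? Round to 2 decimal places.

R1: on_target=0.50, downhill=0.73, ¬decelerating=1−0.45=0.55; AND[min(a, b)] → w = 0.50
R2: decelerating=0.45, over=0.10, ¬downhill=1−0.73=0.27; AND[min(a, b)] → w = 0.10
R3: uphill=0.74, decelerating=0.45; AND[min(a, b)] → w = 0.45
R4: decelerating=0.45, over=0.10, uphill=0.74; AND[min(a, b)] → w = 0.10
Rules with consequent 'small': {R2, R3} → strengths 0.10, 0.45
Aggregate via t-conorm [max(a, b)]: 0.45

0.45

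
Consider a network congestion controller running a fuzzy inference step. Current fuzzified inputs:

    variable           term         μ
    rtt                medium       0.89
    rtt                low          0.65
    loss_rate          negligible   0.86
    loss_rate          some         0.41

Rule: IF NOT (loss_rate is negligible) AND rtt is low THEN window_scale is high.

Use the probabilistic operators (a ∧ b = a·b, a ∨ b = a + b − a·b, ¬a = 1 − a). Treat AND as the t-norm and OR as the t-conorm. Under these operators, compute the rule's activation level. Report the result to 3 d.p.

firing strength: ¬negligible=1−0.86=0.14, low=0.65; AND[a·b] → w = 0.0910

0.091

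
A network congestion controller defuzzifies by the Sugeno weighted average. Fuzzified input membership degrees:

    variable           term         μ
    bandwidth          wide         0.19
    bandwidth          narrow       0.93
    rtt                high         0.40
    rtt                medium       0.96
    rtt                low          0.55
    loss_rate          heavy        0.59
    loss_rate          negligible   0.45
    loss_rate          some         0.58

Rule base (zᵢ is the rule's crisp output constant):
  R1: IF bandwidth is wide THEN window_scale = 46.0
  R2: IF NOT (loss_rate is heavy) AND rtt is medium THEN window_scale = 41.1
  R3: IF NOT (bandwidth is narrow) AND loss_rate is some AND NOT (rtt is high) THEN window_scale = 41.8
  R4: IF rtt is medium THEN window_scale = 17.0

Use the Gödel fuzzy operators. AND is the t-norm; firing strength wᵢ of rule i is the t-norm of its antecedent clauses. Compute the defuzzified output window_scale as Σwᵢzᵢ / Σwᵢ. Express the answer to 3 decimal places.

27.507

R1 (z=46.0): wide=0.19 → w = 0.19
R2 (z=41.1): ¬heavy=1−0.59=0.41, medium=0.96; AND[min(a, b)] → w = 0.41
R3 (z=41.8): ¬narrow=1−0.93=0.07, some=0.58, ¬high=1−0.40=0.60; AND[min(a, b)] → w = 0.07
R4 (z=17.0): medium=0.96 → w = 0.96
Weighted average = (0.19·46.0 + 0.41·41.1 + 0.07·41.8 + 0.96·17.0) / (0.19 + 0.41 + 0.07 + 0.96)
  = 44.8370 / 1.6300 = 27.507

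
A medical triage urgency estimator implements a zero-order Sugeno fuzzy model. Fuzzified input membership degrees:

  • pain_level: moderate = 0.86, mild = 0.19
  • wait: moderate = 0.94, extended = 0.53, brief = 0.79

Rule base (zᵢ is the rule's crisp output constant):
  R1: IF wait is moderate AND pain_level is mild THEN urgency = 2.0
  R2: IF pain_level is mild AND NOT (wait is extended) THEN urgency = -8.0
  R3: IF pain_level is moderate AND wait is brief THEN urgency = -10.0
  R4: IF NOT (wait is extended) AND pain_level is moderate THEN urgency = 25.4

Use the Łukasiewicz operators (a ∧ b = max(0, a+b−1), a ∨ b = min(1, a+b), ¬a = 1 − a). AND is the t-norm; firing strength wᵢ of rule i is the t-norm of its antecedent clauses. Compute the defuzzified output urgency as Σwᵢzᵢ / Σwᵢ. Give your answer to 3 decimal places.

R1 (z=2.0): moderate=0.94, mild=0.19; AND[max(0, a+b−1)] → w = 0.13
R2 (z=-8.0): mild=0.19, ¬extended=1−0.53=0.47; AND[max(0, a+b−1)] → w = 0.00
R3 (z=-10.0): moderate=0.86, brief=0.79; AND[max(0, a+b−1)] → w = 0.65
R4 (z=25.4): ¬extended=1−0.53=0.47, moderate=0.86; AND[max(0, a+b−1)] → w = 0.33
Weighted average = (0.13·2.0 + 0.00·-8.0 + 0.65·-10.0 + 0.33·25.4) / (0.13 + 0.00 + 0.65 + 0.33)
  = 2.1420 / 1.1100 = 1.930

1.930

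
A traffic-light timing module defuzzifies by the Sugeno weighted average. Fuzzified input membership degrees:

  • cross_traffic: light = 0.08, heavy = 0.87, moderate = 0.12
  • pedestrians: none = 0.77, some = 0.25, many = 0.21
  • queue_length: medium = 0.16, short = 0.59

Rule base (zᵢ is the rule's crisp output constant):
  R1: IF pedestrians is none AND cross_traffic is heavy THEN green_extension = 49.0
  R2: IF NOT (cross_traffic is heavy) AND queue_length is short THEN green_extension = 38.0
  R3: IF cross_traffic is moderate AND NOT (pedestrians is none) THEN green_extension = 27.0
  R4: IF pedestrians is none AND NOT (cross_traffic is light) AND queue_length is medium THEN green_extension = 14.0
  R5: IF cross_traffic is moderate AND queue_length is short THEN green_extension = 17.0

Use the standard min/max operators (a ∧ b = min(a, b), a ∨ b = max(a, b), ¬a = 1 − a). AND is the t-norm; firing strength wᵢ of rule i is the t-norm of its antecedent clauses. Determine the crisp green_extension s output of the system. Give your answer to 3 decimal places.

R1 (z=49.0): none=0.77, heavy=0.87; AND[min(a, b)] → w = 0.77
R2 (z=38.0): ¬heavy=1−0.87=0.13, short=0.59; AND[min(a, b)] → w = 0.13
R3 (z=27.0): moderate=0.12, ¬none=1−0.77=0.23; AND[min(a, b)] → w = 0.12
R4 (z=14.0): none=0.77, ¬light=1−0.08=0.92, medium=0.16; AND[min(a, b)] → w = 0.16
R5 (z=17.0): moderate=0.12, short=0.59; AND[min(a, b)] → w = 0.12
Weighted average = (0.77·49.0 + 0.13·38.0 + 0.12·27.0 + 0.16·14.0 + 0.12·17.0) / (0.77 + 0.13 + 0.12 + 0.16 + 0.12)
  = 50.1900 / 1.3000 = 38.608

38.608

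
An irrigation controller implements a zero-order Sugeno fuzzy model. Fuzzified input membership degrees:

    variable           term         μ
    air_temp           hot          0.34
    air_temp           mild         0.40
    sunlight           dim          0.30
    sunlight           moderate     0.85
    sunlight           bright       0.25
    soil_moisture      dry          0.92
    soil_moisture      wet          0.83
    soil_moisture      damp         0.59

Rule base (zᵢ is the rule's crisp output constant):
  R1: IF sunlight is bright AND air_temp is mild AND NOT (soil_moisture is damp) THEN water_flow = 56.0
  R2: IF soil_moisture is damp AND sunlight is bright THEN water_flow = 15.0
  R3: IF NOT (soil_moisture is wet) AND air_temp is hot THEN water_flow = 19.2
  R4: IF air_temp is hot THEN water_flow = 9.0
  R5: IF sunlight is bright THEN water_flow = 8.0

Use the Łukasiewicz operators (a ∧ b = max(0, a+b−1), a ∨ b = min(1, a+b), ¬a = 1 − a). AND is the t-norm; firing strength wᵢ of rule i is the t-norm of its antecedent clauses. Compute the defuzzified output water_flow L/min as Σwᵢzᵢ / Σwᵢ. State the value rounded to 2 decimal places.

R1 (z=56.0): bright=0.25, mild=0.40, ¬damp=1−0.59=0.41; AND[max(0, a+b−1)] → w = 0.00
R2 (z=15.0): damp=0.59, bright=0.25; AND[max(0, a+b−1)] → w = 0.00
R3 (z=19.2): ¬wet=1−0.83=0.17, hot=0.34; AND[max(0, a+b−1)] → w = 0.00
R4 (z=9.0): hot=0.34 → w = 0.34
R5 (z=8.0): bright=0.25 → w = 0.25
Weighted average = (0.00·56.0 + 0.00·15.0 + 0.00·19.2 + 0.34·9.0 + 0.25·8.0) / (0.00 + 0.00 + 0.00 + 0.34 + 0.25)
  = 5.0600 / 0.5900 = 8.58

8.58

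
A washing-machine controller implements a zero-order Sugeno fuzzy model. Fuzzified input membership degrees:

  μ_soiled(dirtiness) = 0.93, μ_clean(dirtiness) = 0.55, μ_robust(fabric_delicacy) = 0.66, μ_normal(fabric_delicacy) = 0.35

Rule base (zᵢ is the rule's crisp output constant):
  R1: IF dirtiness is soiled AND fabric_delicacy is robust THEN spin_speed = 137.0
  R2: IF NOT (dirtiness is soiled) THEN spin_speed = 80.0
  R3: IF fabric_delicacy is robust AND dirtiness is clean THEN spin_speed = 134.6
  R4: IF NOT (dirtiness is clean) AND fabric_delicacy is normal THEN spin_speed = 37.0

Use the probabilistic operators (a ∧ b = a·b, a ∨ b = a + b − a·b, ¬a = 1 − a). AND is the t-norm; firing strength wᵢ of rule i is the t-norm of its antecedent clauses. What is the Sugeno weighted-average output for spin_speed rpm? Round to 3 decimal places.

119.885

R1 (z=137.0): soiled=0.93, robust=0.66; AND[a·b] → w = 0.6138
R2 (z=80.0): ¬soiled=1−0.93=0.07 → w = 0.0700
R3 (z=134.6): robust=0.66, clean=0.55; AND[a·b] → w = 0.3630
R4 (z=37.0): ¬clean=1−0.55=0.45, normal=0.35; AND[a·b] → w = 0.1575
Weighted average = (0.6138·137.0 + 0.0700·80.0 + 0.3630·134.6 + 0.1575·37.0) / (0.6138 + 0.0700 + 0.3630 + 0.1575)
  = 144.3779 / 1.2043 = 119.885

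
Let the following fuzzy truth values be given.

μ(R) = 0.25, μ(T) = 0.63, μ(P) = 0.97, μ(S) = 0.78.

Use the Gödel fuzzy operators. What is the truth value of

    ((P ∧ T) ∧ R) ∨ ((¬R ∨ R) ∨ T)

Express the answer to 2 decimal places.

0.75

P ∧ T = min(a, b) on (0.97, 0.63) = 0.63
(P ∧ T) ∧ R = min(a, b) on (0.63, 0.25) = 0.25
¬R = 1 − 0.25 = 0.75
¬R ∨ R = max(a, b) on (0.75, 0.25) = 0.75
(¬R ∨ R) ∨ T = max(a, b) on (0.75, 0.63) = 0.75
((P ∧ T) ∧ R) ∨ ((¬R ∨ R) ∨ T) = max(a, b) on (0.25, 0.75) = 0.75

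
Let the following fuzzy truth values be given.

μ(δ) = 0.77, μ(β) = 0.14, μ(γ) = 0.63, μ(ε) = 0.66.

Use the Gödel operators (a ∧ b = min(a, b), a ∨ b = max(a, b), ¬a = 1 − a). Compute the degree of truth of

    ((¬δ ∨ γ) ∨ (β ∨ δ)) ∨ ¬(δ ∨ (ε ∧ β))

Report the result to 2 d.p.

¬δ = 1 − 0.77 = 0.23
¬δ ∨ γ = max(a, b) on (0.23, 0.63) = 0.63
β ∨ δ = max(a, b) on (0.14, 0.77) = 0.77
(¬δ ∨ γ) ∨ (β ∨ δ) = max(a, b) on (0.63, 0.77) = 0.77
ε ∧ β = min(a, b) on (0.66, 0.14) = 0.14
δ ∨ (ε ∧ β) = max(a, b) on (0.77, 0.14) = 0.77
¬(δ ∨ (ε ∧ β)) = 1 − 0.77 = 0.23
((¬δ ∨ γ) ∨ (β ∨ δ)) ∨ ¬(δ ∨ (ε ∧ β)) = max(a, b) on (0.77, 0.23) = 0.77

0.77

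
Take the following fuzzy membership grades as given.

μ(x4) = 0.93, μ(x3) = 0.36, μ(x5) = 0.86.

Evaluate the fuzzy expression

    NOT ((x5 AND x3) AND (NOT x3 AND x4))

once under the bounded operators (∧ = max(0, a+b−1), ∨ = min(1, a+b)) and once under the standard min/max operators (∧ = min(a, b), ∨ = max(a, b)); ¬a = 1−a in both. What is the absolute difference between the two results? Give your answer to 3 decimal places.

Under bounded:
  x5 AND x3 = max(0, a+b−1) on (0.86, 0.36) = 0.22
  NOT x3 = 1 − 0.36 = 0.64
  NOT x3 AND x4 = max(0, a+b−1) on (0.64, 0.93) = 0.57
  (x5 AND x3) AND (NOT x3 AND x4) = max(0, a+b−1) on (0.22, 0.57) = 0.00
  NOT ((x5 AND x3) AND (NOT x3 AND x4)) = 1 − 0.00 = 1.00
  → value = 1.0000
Under standard min/max:
  x5 AND x3 = min(a, b) on (0.86, 0.36) = 0.36
  NOT x3 = 1 − 0.36 = 0.64
  NOT x3 AND x4 = min(a, b) on (0.64, 0.93) = 0.64
  (x5 AND x3) AND (NOT x3 AND x4) = min(a, b) on (0.36, 0.64) = 0.36
  NOT ((x5 AND x3) AND (NOT x3 AND x4)) = 1 − 0.36 = 0.64
  → value = 0.6400
|1.0000 − 0.6400| = 0.360

0.360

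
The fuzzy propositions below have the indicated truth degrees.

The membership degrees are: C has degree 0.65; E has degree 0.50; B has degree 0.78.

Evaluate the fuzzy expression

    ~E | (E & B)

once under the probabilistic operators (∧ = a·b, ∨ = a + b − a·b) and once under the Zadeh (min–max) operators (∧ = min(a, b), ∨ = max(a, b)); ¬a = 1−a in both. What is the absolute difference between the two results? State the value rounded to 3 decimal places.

Under probabilistic:
  ~E = 1 − 0.5000 = 0.5000
  E & B = a·b on (0.5000, 0.7800) = 0.3900
  ~E | (E & B) = a + b − a·b on (0.5000, 0.3900) = 0.6950
  → value = 0.6950
Under Zadeh (min–max):
  ~E = 1 − 0.50 = 0.50
  E & B = min(a, b) on (0.50, 0.78) = 0.50
  ~E | (E & B) = max(a, b) on (0.50, 0.50) = 0.50
  → value = 0.5000
|0.6950 − 0.5000| = 0.195

0.195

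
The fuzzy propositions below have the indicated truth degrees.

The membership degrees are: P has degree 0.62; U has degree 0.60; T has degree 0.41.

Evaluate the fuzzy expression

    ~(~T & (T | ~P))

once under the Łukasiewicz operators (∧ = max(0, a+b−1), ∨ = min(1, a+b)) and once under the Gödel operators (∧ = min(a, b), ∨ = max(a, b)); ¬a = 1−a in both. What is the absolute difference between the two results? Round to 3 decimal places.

Under Łukasiewicz:
  ~T = 1 − 0.41 = 0.59
  ~P = 1 − 0.62 = 0.38
  T | ~P = min(1, a+b) on (0.41, 0.38) = 0.79
  ~T & (T | ~P) = max(0, a+b−1) on (0.59, 0.79) = 0.38
  ~(~T & (T | ~P)) = 1 − 0.38 = 0.62
  → value = 0.6200
Under Gödel:
  ~T = 1 − 0.41 = 0.59
  ~P = 1 − 0.62 = 0.38
  T | ~P = max(a, b) on (0.41, 0.38) = 0.41
  ~T & (T | ~P) = min(a, b) on (0.59, 0.41) = 0.41
  ~(~T & (T | ~P)) = 1 − 0.41 = 0.59
  → value = 0.5900
|0.6200 − 0.5900| = 0.030

0.030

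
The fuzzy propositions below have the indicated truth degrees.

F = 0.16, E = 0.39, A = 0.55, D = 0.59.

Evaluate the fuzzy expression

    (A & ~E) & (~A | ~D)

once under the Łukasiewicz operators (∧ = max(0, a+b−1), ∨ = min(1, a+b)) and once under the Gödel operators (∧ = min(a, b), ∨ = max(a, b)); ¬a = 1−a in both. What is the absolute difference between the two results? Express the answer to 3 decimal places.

Under Łukasiewicz:
  ~E = 1 − 0.39 = 0.61
  A & ~E = max(0, a+b−1) on (0.55, 0.61) = 0.16
  ~A = 1 − 0.55 = 0.45
  ~D = 1 − 0.59 = 0.41
  ~A | ~D = min(1, a+b) on (0.45, 0.41) = 0.86
  (A & ~E) & (~A | ~D) = max(0, a+b−1) on (0.16, 0.86) = 0.02
  → value = 0.0200
Under Gödel:
  ~E = 1 − 0.39 = 0.61
  A & ~E = min(a, b) on (0.55, 0.61) = 0.55
  ~A = 1 − 0.55 = 0.45
  ~D = 1 − 0.59 = 0.41
  ~A | ~D = max(a, b) on (0.45, 0.41) = 0.45
  (A & ~E) & (~A | ~D) = min(a, b) on (0.55, 0.45) = 0.45
  → value = 0.4500
|0.0200 − 0.4500| = 0.430

0.430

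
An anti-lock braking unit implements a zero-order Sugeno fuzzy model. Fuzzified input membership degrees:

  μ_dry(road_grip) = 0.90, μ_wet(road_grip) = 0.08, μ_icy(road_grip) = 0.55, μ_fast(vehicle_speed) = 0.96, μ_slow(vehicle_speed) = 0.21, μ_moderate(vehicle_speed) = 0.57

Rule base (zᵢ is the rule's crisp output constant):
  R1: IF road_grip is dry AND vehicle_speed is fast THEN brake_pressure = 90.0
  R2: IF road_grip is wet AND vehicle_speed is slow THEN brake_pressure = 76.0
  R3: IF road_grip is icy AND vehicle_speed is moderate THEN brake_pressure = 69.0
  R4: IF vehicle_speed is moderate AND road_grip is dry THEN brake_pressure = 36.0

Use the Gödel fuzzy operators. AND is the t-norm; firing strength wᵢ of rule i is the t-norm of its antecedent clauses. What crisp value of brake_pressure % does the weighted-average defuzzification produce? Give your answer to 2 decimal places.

69.31

R1 (z=90.0): dry=0.90, fast=0.96; AND[min(a, b)] → w = 0.90
R2 (z=76.0): wet=0.08, slow=0.21; AND[min(a, b)] → w = 0.08
R3 (z=69.0): icy=0.55, moderate=0.57; AND[min(a, b)] → w = 0.55
R4 (z=36.0): moderate=0.57, dry=0.90; AND[min(a, b)] → w = 0.57
Weighted average = (0.90·90.0 + 0.08·76.0 + 0.55·69.0 + 0.57·36.0) / (0.90 + 0.08 + 0.55 + 0.57)
  = 145.5500 / 2.1000 = 69.31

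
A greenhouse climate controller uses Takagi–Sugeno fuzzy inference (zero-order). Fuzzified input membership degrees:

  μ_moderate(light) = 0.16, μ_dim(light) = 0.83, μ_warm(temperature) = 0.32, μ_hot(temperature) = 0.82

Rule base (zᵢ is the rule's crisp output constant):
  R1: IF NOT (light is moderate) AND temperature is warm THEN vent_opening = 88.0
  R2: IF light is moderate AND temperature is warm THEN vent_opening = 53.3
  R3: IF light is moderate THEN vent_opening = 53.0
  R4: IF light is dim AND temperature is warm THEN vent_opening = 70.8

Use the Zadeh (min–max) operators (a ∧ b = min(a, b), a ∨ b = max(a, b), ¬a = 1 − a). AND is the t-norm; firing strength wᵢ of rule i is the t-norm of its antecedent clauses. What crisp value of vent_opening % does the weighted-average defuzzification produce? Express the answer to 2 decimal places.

70.65

R1 (z=88.0): ¬moderate=1−0.16=0.84, warm=0.32; AND[min(a, b)] → w = 0.32
R2 (z=53.3): moderate=0.16, warm=0.32; AND[min(a, b)] → w = 0.16
R3 (z=53.0): moderate=0.16 → w = 0.16
R4 (z=70.8): dim=0.83, warm=0.32; AND[min(a, b)] → w = 0.32
Weighted average = (0.32·88.0 + 0.16·53.3 + 0.16·53.0 + 0.32·70.8) / (0.32 + 0.16 + 0.16 + 0.32)
  = 67.8240 / 0.9600 = 70.65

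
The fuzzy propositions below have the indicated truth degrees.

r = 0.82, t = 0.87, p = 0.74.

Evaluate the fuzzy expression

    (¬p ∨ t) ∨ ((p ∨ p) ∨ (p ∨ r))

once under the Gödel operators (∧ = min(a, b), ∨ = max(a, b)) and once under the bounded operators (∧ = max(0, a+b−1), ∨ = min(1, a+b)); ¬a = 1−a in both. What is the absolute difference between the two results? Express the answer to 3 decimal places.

0.130

Under Gödel:
  ¬p = 1 − 0.74 = 0.26
  ¬p ∨ t = max(a, b) on (0.26, 0.87) = 0.87
  p ∨ p = max(a, b) on (0.74, 0.74) = 0.74
  p ∨ r = max(a, b) on (0.74, 0.82) = 0.82
  (p ∨ p) ∨ (p ∨ r) = max(a, b) on (0.74, 0.82) = 0.82
  (¬p ∨ t) ∨ ((p ∨ p) ∨ (p ∨ r)) = max(a, b) on (0.87, 0.82) = 0.87
  → value = 0.8700
Under bounded:
  ¬p = 1 − 0.74 = 0.26
  ¬p ∨ t = min(1, a+b) on (0.26, 0.87) = 1.00
  p ∨ p = min(1, a+b) on (0.74, 0.74) = 1.00
  p ∨ r = min(1, a+b) on (0.74, 0.82) = 1.00
  (p ∨ p) ∨ (p ∨ r) = min(1, a+b) on (1.00, 1.00) = 1.00
  (¬p ∨ t) ∨ ((p ∨ p) ∨ (p ∨ r)) = min(1, a+b) on (1.00, 1.00) = 1.00
  → value = 1.0000
|0.8700 − 1.0000| = 0.130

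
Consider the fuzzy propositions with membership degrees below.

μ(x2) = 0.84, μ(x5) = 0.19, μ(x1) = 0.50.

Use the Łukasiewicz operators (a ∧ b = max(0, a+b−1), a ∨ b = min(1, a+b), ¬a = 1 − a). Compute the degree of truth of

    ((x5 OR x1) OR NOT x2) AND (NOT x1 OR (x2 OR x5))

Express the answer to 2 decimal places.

x5 OR x1 = min(1, a+b) on (0.19, 0.50) = 0.69
NOT x2 = 1 − 0.84 = 0.16
(x5 OR x1) OR NOT x2 = min(1, a+b) on (0.69, 0.16) = 0.85
NOT x1 = 1 − 0.50 = 0.50
x2 OR x5 = min(1, a+b) on (0.84, 0.19) = 1.00
NOT x1 OR (x2 OR x5) = min(1, a+b) on (0.50, 1.00) = 1.00
((x5 OR x1) OR NOT x2) AND (NOT x1 OR (x2 OR x5)) = max(0, a+b−1) on (0.85, 1.00) = 0.85

0.85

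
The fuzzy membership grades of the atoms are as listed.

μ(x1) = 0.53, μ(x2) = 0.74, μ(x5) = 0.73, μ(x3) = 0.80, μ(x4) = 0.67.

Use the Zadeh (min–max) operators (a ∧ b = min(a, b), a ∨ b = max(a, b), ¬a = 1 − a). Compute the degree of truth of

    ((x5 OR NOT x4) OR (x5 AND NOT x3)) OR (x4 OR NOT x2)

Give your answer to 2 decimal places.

0.73

NOT x4 = 1 − 0.67 = 0.33
x5 OR NOT x4 = max(a, b) on (0.73, 0.33) = 0.73
NOT x3 = 1 − 0.80 = 0.20
x5 AND NOT x3 = min(a, b) on (0.73, 0.20) = 0.20
(x5 OR NOT x4) OR (x5 AND NOT x3) = max(a, b) on (0.73, 0.20) = 0.73
NOT x2 = 1 − 0.74 = 0.26
x4 OR NOT x2 = max(a, b) on (0.67, 0.26) = 0.67
((x5 OR NOT x4) OR (x5 AND NOT x3)) OR (x4 OR NOT x2) = max(a, b) on (0.73, 0.67) = 0.73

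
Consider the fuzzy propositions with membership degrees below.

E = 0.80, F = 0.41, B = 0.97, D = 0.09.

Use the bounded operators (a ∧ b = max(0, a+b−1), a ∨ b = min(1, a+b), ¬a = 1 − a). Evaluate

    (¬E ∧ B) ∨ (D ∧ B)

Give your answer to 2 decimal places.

0.23

¬E = 1 − 0.80 = 0.20
¬E ∧ B = max(0, a+b−1) on (0.20, 0.97) = 0.17
D ∧ B = max(0, a+b−1) on (0.09, 0.97) = 0.06
(¬E ∧ B) ∨ (D ∧ B) = min(1, a+b) on (0.17, 0.06) = 0.23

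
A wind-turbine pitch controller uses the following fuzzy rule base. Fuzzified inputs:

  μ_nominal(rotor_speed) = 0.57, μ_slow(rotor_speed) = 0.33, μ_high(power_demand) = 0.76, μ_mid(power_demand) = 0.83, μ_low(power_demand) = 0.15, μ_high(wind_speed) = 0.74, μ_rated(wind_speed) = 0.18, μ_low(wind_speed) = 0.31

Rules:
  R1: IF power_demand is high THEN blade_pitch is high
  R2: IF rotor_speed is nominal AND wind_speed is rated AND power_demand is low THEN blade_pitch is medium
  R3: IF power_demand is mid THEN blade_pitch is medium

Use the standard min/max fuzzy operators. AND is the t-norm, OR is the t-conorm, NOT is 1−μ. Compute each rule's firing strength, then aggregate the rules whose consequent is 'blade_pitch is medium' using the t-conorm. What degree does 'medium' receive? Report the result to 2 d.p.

R1: high=0.76 → w = 0.76
R2: nominal=0.57, rated=0.18, low=0.15; AND[min(a, b)] → w = 0.15
R3: mid=0.83 → w = 0.83
Rules with consequent 'medium': {R2, R3} → strengths 0.15, 0.83
Aggregate via t-conorm [max(a, b)]: 0.83

0.83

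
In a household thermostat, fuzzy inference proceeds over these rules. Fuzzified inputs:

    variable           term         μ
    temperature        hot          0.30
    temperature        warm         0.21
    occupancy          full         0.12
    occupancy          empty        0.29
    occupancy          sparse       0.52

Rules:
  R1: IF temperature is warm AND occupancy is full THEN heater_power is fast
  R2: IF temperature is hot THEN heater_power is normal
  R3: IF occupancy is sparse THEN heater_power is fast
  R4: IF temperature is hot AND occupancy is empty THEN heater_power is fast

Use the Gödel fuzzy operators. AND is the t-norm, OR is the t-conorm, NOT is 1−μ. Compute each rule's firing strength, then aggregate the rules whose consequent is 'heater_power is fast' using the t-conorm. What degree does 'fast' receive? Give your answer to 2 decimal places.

R1: warm=0.21, full=0.12; AND[min(a, b)] → w = 0.12
R2: hot=0.30 → w = 0.30
R3: sparse=0.52 → w = 0.52
R4: hot=0.30, empty=0.29; AND[min(a, b)] → w = 0.29
Rules with consequent 'fast': {R1, R3, R4} → strengths 0.12, 0.52, 0.29
Aggregate via t-conorm [max(a, b)]: 0.52

0.52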